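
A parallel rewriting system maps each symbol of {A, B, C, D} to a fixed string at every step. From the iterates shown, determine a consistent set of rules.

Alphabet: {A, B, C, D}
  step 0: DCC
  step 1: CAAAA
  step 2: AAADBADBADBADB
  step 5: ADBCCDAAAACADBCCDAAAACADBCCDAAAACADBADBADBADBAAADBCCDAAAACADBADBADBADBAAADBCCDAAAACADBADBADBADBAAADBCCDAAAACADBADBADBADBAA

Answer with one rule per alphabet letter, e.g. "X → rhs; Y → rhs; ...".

A->ADB, B->CD, C->AA, D->C

  step 1 ⇒ step 2: CAAAA ⇒ AA·ADB·ADB·ADB·ADB
    A ↦ ADB
    C ↦ AA
    B ↦ CD  (constrained at step 2)
  step 0 ⇒ step 1: DCC ⇒ C·AA·AA
    D ↦ C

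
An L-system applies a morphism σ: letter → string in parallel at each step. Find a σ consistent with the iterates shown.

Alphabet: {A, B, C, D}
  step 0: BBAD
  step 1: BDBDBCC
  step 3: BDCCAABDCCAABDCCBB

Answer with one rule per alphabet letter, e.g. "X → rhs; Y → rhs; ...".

  step 0 ⇒ step 1: BBAD ⇒ BD·BD·B·CC
    A ↦ B
    B ↦ BD
    D ↦ CC
    C ↦ A  (constrained at step 1)

A->B, B->BD, C->A, D->CC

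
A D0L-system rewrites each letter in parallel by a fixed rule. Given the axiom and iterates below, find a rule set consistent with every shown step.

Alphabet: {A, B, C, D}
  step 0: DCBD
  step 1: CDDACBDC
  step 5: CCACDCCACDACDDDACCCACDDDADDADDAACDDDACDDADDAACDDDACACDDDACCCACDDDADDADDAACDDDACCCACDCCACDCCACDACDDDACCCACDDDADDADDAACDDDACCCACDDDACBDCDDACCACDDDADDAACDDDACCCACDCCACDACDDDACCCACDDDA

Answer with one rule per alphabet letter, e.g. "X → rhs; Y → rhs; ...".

A->ACD, B->CBD, C->DDA, D->C

  step 0 ⇒ step 1: DCBD ⇒ C·DDA·CBD·C
    B ↦ CBD
    C ↦ DDA
    D ↦ C
    A ↦ ACD  (constrained at step 1)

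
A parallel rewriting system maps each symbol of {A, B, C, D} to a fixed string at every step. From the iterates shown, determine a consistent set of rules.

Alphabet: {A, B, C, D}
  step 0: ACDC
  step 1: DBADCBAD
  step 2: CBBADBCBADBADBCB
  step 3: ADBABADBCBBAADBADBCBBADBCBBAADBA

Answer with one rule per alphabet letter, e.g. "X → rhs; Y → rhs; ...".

  step 2 ⇒ step 3: CBBADBCBADBADBCB ⇒ AD·BA·BA·DB·CB·BA·AD·BA·DB·CB·BA·DB·CB·BA·AD·BA
    A ↦ DB
    B ↦ BA
    C ↦ AD
    D ↦ CB

A->DB, B->BA, C->AD, D->CB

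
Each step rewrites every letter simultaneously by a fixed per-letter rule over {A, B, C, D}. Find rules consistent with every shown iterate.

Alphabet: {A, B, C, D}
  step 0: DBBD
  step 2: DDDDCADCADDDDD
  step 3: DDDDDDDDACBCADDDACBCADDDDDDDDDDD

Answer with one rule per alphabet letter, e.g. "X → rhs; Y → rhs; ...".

A->CAD, B->A, C->ACB, D->DD

  step 2 ⇒ step 3: DDDDCADCADDDDD ⇒ DD·DD·DD·DD·ACB·CAD·DD·ACB·CAD·DD·DD·DD·DD·DD
    A ↦ CAD
    C ↦ ACB
    D ↦ DD
    B ↦ A  (constrained at step 0)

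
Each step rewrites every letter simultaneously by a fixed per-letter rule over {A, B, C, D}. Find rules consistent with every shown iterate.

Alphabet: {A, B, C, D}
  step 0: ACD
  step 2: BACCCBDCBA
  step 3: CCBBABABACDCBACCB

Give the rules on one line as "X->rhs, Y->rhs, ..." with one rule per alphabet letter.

  step 2 ⇒ step 3: BACCCBDCBA ⇒ C·CB·BA·BA·BA·C·DC·BA·C·CB
    A ↦ CB
    B ↦ C
    C ↦ BA
    D ↦ DC

A->CB, B->C, C->BA, D->DC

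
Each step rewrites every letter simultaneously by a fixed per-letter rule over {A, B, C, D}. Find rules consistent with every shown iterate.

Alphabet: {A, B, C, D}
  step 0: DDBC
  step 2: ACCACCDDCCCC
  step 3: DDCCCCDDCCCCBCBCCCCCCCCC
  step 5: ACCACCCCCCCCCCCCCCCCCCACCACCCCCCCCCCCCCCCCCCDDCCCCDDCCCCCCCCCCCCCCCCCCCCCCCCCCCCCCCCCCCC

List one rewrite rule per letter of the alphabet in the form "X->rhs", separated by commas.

  step 2 ⇒ step 3: ACCACCDDCCCC ⇒ DD·CC·CC·DD·CC·CC·BC·BC·CC·CC·CC·CC
    A ↦ DD
    C ↦ CC
    D ↦ BC
    B ↦ A  (constrained at step 0)

A->DD, B->A, C->CC, D->BC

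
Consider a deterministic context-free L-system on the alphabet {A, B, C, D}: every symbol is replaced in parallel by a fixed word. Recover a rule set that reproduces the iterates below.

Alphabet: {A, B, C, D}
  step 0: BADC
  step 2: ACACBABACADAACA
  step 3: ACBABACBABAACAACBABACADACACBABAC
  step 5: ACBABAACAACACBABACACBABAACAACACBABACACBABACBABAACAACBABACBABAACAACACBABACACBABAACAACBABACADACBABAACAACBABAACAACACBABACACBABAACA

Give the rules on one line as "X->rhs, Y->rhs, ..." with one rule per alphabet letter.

A->AC, B->A, C->BAB, D->AD

  step 2 ⇒ step 3: ACACBABACADAACA ⇒ AC·BAB·AC·BAB·A·AC·A·AC·BAB·AC·AD·AC·AC·BAB·AC
    A ↦ AC
    B ↦ A
    C ↦ BAB
    D ↦ AD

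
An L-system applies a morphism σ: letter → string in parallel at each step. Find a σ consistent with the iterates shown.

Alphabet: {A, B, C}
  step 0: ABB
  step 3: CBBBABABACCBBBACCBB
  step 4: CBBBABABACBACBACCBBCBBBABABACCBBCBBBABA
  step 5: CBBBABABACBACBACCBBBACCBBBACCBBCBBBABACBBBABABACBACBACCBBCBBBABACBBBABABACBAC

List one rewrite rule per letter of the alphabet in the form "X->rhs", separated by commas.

  step 4 ⇒ step 5: CBBBABABACBACBACCBBCBBBABABACCBBCBBBABA ⇒ CBB·BA·BA·BA·C·BA·C·BA·C·CBB·BA·C·CBB·BA·C·CBB·CBB·BA·BA·CBB·BA·BA·BA·C·BA·C·BA·C·CBB·CBB·BA·BA·CBB·BA·BA·BA·C·BA·C
    A ↦ C
    B ↦ BA
    C ↦ CBB

A->C, B->BA, C->CBB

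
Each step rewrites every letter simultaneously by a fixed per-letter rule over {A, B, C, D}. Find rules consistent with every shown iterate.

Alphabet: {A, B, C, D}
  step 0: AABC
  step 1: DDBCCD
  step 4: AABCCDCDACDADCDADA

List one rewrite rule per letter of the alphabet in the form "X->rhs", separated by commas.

A->D, B->BC, C->CD, D->A

  step 0 ⇒ step 1: AABC ⇒ D·D·BC·CD
    A ↦ D
    B ↦ BC
    C ↦ CD
    D ↦ A  (constrained at step 1)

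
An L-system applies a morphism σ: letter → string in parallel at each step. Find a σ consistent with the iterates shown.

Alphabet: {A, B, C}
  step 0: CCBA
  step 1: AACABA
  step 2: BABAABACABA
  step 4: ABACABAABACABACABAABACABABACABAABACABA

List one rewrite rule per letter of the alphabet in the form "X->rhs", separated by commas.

A->BA, B->CA, C->A

  step 1 ⇒ step 2: AACABA ⇒ BA·BA·A·BA·CA·BA
    A ↦ BA
    B ↦ CA
    C ↦ A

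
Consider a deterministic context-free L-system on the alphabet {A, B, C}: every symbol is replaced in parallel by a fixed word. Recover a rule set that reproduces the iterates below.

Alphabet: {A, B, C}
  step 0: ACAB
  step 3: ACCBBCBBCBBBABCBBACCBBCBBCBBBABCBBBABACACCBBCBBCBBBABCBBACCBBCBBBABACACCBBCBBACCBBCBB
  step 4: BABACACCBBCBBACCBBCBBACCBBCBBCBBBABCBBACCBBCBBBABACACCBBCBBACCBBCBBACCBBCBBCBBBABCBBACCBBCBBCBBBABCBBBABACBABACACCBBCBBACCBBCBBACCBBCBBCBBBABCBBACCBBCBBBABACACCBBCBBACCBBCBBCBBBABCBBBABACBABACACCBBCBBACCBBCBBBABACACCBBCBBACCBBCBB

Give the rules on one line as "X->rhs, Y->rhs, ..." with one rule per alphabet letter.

  step 3 ⇒ step 4: ACCBBCBBCBBBABCBBACCBBCBBCBBBABCBBBABACACCBBCBBCBBBABCBBACCBBCBBBABACACCBBCBBACCBBCBB ⇒ BAB·AC·AC·CBB·CBB·AC·CBB·CBB·AC·CBB·CBB·CBB·BAB·CBB·AC·CBB·CBB·BAB·AC·AC·CBB·CBB·AC·CBB·CBB·AC·CBB·CBB·CBB·BAB·CBB·AC·CBB·CBB·CBB·BAB·CBB·BAB·AC·BAB·AC·AC·CBB·CBB·AC·CBB·CBB·AC·CBB·CBB·CBB·BAB·CBB·AC·CBB·CBB·BAB·AC·AC·CBB·CBB·AC·CBB·CBB·CBB·BAB·CBB·BAB·AC·BAB·AC·AC·CBB·CBB·AC·CBB·CBB·BAB·AC·AC·CBB·CBB·AC·CBB·CBB
    A ↦ BAB
    B ↦ CBB
    C ↦ AC

A->BAB, B->CBB, C->AC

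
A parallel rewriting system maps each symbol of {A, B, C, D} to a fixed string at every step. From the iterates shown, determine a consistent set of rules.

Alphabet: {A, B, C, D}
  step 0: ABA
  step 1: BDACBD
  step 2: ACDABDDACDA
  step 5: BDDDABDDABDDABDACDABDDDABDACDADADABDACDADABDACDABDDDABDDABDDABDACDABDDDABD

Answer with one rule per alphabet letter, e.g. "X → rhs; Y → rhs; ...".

A->BD, B->AC, C->D, D->DA

  step 1 ⇒ step 2: BDACBD ⇒ AC·DA·BD·D·AC·DA
    A ↦ BD
    B ↦ AC
    C ↦ D
    D ↦ DA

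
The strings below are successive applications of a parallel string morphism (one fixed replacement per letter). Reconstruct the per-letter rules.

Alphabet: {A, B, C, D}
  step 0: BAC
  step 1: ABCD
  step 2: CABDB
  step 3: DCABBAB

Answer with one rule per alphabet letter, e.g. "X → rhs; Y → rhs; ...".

  step 2 ⇒ step 3: CABDB ⇒ D·C·AB·B·AB
    A ↦ C
    B ↦ AB
    C ↦ D
    D ↦ B

A->C, B->AB, C->D, D->B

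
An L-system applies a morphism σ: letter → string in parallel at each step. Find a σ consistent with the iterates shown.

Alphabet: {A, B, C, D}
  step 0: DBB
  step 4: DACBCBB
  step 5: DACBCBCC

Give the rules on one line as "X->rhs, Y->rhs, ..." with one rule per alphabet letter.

  step 4 ⇒ step 5: DACBCBB ⇒ DA·C·B·C·B·C·C
    A ↦ C
    B ↦ C
    C ↦ B
    D ↦ DA

A->C, B->C, C->B, D->DA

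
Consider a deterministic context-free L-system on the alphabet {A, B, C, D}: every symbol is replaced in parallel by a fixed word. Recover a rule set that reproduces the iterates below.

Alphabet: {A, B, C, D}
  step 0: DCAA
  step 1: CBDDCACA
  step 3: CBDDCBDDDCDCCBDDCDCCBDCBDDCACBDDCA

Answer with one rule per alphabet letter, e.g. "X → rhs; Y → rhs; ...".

  step 0 ⇒ step 1: DCAA ⇒ CBD·D·CA·CA
    A ↦ CA
    C ↦ D
    D ↦ CBD
    B ↦ CDC  (constrained at step 1)

A->CA, B->CDC, C->D, D->CBD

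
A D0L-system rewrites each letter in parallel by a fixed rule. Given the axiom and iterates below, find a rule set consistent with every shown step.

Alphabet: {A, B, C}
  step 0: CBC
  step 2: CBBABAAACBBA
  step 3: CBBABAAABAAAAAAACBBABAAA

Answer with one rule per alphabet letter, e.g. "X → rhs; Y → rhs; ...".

  step 2 ⇒ step 3: CBBABAAACBBA ⇒ CB·BA·BA·AA·BA·AA·AA·AA·CB·BA·BA·AA
    A ↦ AA
    B ↦ BA
    C ↦ CB

A->AA, B->BA, C->CB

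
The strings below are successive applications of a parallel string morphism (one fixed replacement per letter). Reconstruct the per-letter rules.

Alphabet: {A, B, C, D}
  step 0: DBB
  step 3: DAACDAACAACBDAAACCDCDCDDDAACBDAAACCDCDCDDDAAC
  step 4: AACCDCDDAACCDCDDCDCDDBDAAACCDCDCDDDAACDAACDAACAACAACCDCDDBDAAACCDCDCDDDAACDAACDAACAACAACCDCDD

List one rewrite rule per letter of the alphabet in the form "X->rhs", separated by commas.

A->CD, B->BDA, C->D, D->AAC

  step 3 ⇒ step 4: DAACDAACAACBDAAACCDCDCDDDAACBDAAACCDCDCDDDAAC ⇒ AAC·CD·CD·D·AAC·CD·CD·D·CD·CD·D·BDA·AAC·CD·CD·CD·D·D·AAC·D·AAC·D·AAC·AAC·AAC·CD·CD·D·BDA·AAC·CD·CD·CD·D·D·AAC·D·AAC·D·AAC·AAC·AAC·CD·CD·D
    A ↦ CD
    B ↦ BDA
    C ↦ D
    D ↦ AAC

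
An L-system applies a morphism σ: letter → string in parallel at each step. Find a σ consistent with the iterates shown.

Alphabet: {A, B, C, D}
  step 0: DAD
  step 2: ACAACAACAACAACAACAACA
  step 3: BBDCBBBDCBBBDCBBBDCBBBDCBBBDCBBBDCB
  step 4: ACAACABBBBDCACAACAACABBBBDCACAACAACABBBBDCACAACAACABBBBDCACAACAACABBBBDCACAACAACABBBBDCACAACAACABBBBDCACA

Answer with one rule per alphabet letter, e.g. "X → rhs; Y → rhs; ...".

A->B, B->ACA, C->BDC, D->BBB

  step 3 ⇒ step 4: BBDCBBBDCBBBDCBBBDCBBBDCBBBDCBBBDCB ⇒ ACA·ACA·BBB·BDC·ACA·ACA·ACA·BBB·BDC·ACA·ACA·ACA·BBB·BDC·ACA·ACA·ACA·BBB·BDC·ACA·ACA·ACA·BBB·BDC·ACA·ACA·ACA·BBB·BDC·ACA·ACA·ACA·BBB·BDC·ACA
    B ↦ ACA
    C ↦ BDC
    D ↦ BBB
  step 2 ⇒ step 3: ACAACAACAACAACAACAACA ⇒ B·BDC·B·B·BDC·B·B·BDC·B·B·BDC·B·B·BDC·B·B·BDC·B·B·BDC·B
    A ↦ B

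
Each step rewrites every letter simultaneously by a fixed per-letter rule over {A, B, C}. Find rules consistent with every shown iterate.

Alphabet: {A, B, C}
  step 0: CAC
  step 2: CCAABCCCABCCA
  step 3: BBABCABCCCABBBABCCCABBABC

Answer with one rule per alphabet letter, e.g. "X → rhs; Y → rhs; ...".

  step 2 ⇒ step 3: CCAABCCCABCCA ⇒ B·B·ABC·ABC·CCA·B·B·B·ABC·CCA·B·B·ABC
    A ↦ ABC
    B ↦ CCA
    C ↦ B

A->ABC, B->CCA, C->B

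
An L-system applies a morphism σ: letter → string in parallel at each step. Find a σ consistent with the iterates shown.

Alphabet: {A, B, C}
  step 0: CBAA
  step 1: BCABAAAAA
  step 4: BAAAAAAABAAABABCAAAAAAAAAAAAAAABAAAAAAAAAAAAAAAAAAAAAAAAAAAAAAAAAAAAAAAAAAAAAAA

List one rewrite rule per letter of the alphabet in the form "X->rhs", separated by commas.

A->AA, B->BA, C->BCA

  step 0 ⇒ step 1: CBAA ⇒ BCA·BA·AA·AA
    A ↦ AA
    B ↦ BA
    C ↦ BCA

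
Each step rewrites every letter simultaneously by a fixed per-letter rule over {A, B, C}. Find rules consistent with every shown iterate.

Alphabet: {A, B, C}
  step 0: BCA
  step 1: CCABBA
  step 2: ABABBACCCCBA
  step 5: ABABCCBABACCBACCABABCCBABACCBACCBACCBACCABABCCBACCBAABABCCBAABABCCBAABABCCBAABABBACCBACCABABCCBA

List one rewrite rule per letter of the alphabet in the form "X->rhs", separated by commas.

A->BA, B->CC, C->AB

  step 1 ⇒ step 2: CCABBA ⇒ AB·AB·BA·CC·CC·BA
    A ↦ BA
    B ↦ CC
    C ↦ AB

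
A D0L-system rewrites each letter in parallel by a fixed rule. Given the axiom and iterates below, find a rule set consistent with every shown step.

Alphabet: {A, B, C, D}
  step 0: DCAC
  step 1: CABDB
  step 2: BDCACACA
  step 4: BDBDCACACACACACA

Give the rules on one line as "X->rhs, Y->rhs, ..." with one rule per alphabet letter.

  step 1 ⇒ step 2: CABDB ⇒ B·D·CA·CA·CA
    A ↦ D
    B ↦ CA
    C ↦ B
    D ↦ CA

A->D, B->CA, C->B, D->CA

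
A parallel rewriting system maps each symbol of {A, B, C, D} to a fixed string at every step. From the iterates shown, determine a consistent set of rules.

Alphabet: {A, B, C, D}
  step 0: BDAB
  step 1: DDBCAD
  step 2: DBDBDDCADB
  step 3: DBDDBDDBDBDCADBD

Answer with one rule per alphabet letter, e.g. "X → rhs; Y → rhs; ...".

A->CA, B->D, C->D, D->DB

  step 2 ⇒ step 3: DBDBDDCADB ⇒ DB·D·DB·D·DB·DB·D·CA·DB·D
    A ↦ CA
    B ↦ D
    C ↦ D
    D ↦ DB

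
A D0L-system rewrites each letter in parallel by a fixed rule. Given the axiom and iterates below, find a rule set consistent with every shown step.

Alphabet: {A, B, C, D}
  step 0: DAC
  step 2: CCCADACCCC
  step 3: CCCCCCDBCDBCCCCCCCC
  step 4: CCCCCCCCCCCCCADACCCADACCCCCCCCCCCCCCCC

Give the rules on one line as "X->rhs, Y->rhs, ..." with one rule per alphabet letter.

  step 3 ⇒ step 4: CCCCCCDBCDBCCCCCCCC ⇒ CC·CC·CC·CC·CC·CC·C·ADA·CC·C·ADA·CC·CC·CC·CC·CC·CC·CC·CC
    B ↦ ADA
    C ↦ CC
    D ↦ C
  step 2 ⇒ step 3: CCCADACCCC ⇒ CC·CC·CC·DB·C·DB·CC·CC·CC·CC
    A ↦ DB

A->DB, B->ADA, C->CC, D->C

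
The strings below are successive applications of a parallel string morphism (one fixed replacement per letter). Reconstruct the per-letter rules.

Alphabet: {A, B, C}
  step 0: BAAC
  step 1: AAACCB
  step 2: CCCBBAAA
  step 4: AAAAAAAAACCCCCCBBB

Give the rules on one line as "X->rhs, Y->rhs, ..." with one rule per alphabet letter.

  step 1 ⇒ step 2: AAACCB ⇒ C·C·C·B·B·AAA
    A ↦ C
    B ↦ AAA
    C ↦ B

A->C, B->AAA, C->B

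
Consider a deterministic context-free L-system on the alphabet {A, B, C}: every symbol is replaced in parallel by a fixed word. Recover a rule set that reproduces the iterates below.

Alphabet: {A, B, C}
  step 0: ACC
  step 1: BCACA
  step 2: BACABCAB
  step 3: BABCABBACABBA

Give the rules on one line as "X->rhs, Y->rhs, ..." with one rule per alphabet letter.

A->B, B->BA, C->CA

  step 2 ⇒ step 3: BACABCAB ⇒ BA·B·CA·B·BA·CA·B·BA
    A ↦ B
    B ↦ BA
    C ↦ CA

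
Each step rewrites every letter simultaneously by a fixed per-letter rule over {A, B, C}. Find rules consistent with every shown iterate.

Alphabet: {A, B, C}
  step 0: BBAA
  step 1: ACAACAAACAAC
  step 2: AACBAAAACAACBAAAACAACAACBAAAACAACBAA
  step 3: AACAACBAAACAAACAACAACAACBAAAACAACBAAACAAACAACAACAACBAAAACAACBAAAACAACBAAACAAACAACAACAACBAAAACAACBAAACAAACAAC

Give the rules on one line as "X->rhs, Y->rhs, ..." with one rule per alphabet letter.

A->AAC, B->ACA, C->BAA

  step 2 ⇒ step 3: AACBAAAACAACBAAAACAACAACBAAAACAACBAA ⇒ AAC·AAC·BAA·ACA·AAC·AAC·AAC·AAC·BAA·AAC·AAC·BAA·ACA·AAC·AAC·AAC·AAC·BAA·AAC·AAC·BAA·AAC·AAC·BAA·ACA·AAC·AAC·AAC·AAC·BAA·AAC·AAC·BAA·ACA·AAC·AAC
    A ↦ AAC
    B ↦ ACA
    C ↦ BAA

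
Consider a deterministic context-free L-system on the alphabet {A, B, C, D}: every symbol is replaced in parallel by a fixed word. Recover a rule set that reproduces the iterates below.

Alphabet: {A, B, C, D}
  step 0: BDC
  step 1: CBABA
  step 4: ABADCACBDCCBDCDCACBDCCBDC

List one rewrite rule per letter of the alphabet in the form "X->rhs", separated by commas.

  step 0 ⇒ step 1: BDC ⇒ CB·AB·A
    B ↦ CB
    C ↦ A
    D ↦ AB
    A ↦ DC  (constrained at step 1)

A->DC, B->CB, C->A, D->AB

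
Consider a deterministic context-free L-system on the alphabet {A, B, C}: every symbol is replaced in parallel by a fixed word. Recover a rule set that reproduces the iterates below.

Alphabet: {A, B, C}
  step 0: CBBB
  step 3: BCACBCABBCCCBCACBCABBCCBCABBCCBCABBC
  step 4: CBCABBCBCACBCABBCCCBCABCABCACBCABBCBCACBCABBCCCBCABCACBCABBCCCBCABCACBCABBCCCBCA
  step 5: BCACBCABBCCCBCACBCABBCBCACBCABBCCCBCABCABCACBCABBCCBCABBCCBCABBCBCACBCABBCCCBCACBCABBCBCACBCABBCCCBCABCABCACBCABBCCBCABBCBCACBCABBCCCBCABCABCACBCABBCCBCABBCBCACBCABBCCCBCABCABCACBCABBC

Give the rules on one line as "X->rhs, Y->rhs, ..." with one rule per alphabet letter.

A->BBC, B->C, C->BCA

  step 4 ⇒ step 5: CBCABBCBCACBCABBCCCBCABCABCACBCABBCBCACBCABBCCCBCABCACBCABBCCCBCABCACBCABBCCCBCA ⇒ BCA·C·BCA·BBC·C·C·BCA·C·BCA·BBC·BCA·C·BCA·BBC·C·C·BCA·BCA·BCA·C·BCA·BBC·C·BCA·BBC·C·BCA·BBC·BCA·C·BCA·BBC·C·C·BCA·C·BCA·BBC·BCA·C·BCA·BBC·C·C·BCA·BCA·BCA·C·BCA·BBC·C·BCA·BBC·BCA·C·BCA·BBC·C·C·BCA·BCA·BCA·C·BCA·BBC·C·BCA·BBC·BCA·C·BCA·BBC·C·C·BCA·BCA·BCA·C·BCA·BBC
    A ↦ BBC
    B ↦ C
    C ↦ BCA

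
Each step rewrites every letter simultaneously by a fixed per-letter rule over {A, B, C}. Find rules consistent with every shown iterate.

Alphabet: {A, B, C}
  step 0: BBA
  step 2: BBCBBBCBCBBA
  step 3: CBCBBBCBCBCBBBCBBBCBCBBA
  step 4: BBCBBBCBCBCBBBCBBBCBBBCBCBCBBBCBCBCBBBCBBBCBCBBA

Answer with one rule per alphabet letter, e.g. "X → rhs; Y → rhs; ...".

  step 3 ⇒ step 4: CBCBBBCBCBCBBBCBBBCBCBBA ⇒ BB·CB·BB·CB·CB·CB·BB·CB·BB·CB·BB·CB·CB·CB·BB·CB·CB·CB·BB·CB·BB·CB·CB·BA
    A ↦ BA
    B ↦ CB
    C ↦ BB

A->BA, B->CB, C->BB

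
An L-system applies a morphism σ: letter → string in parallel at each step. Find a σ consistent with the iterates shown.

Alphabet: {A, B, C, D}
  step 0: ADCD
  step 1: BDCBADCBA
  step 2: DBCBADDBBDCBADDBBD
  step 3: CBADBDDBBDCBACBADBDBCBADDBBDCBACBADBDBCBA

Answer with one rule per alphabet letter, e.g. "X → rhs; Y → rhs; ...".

  step 2 ⇒ step 3: DBCBADDBBDCBADDBBD ⇒ CBA·DB·D·DB·BD·CBA·CBA·DB·DB·CBA·D·DB·BD·CBA·CBA·DB·DB·CBA
    A ↦ BD
    B ↦ DB
    C ↦ D
    D ↦ CBA

A->BD, B->DB, C->D, D->CBA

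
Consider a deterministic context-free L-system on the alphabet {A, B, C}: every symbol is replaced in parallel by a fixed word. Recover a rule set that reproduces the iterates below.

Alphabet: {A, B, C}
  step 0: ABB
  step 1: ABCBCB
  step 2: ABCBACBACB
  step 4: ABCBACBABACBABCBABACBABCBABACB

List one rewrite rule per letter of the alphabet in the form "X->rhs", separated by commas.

  step 1 ⇒ step 2: ABCBCB ⇒ AB·CB·A·CB·A·CB
    A ↦ AB
    B ↦ CB
    C ↦ A

A->AB, B->CB, C->A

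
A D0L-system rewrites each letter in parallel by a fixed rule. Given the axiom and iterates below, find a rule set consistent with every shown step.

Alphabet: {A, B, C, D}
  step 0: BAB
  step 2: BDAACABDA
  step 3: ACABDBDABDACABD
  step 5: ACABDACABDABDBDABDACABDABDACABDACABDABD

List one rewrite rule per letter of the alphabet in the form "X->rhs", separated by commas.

  step 2 ⇒ step 3: BDAACABDA ⇒ AC·A·BD·BD·A·BD·AC·A·BD
    A ↦ BD
    B ↦ AC
    C ↦ A
    D ↦ A

A->BD, B->AC, C->A, D->A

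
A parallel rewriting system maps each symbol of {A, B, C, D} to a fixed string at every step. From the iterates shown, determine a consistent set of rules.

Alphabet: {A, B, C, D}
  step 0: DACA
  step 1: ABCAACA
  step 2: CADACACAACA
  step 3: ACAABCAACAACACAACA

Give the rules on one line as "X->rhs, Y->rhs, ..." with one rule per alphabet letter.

A->CA, B->D, C->A, D->AB

  step 2 ⇒ step 3: CADACACAACA ⇒ A·CA·AB·CA·A·CA·A·CA·CA·A·CA
    A ↦ CA
    C ↦ A
    D ↦ AB
  step 1 ⇒ step 2: ABCAACA ⇒ CA·D·A·CA·CA·A·CA
    B ↦ D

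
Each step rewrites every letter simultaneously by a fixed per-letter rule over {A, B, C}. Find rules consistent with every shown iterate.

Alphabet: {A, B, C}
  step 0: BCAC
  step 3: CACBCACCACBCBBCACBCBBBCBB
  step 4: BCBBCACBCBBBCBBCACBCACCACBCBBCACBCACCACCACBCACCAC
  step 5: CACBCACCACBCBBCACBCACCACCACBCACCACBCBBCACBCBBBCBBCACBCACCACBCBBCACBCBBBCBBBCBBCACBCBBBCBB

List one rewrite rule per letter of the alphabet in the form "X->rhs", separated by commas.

A->CB, B->CAC, C->B

  step 4 ⇒ step 5: BCBBCACBCBBBCBBCACBCACCACBCBBCACBCACCACCACBCACCAC ⇒ CAC·B·CAC·CAC·B·CB·B·CAC·B·CAC·CAC·CAC·B·CAC·CAC·B·CB·B·CAC·B·CB·B·B·CB·B·CAC·B·CAC·CAC·B·CB·B·CAC·B·CB·B·B·CB·B·B·CB·B·CAC·B·CB·B·B·CB·B
    A ↦ CB
    B ↦ CAC
    C ↦ B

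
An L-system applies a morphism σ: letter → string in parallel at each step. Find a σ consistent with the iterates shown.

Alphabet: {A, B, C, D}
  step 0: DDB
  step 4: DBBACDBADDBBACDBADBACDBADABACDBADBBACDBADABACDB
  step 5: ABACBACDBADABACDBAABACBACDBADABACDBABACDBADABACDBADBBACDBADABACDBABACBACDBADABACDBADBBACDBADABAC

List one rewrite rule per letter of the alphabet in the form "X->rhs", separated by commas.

A->DB, B->BAC, C->AD, D->A

  step 4 ⇒ step 5: DBBACDBADDBBACDBADBACDBADABACDBADBBACDBADABACDB ⇒ A·BAC·BAC·DB·AD·A·BAC·DB·A·A·BAC·BAC·DB·AD·A·BAC·DB·A·BAC·DB·AD·A·BAC·DB·A·DB·BAC·DB·AD·A·BAC·DB·A·BAC·BAC·DB·AD·A·BAC·DB·A·DB·BAC·DB·AD·A·BAC
    A ↦ DB
    B ↦ BAC
    C ↦ AD
    D ↦ A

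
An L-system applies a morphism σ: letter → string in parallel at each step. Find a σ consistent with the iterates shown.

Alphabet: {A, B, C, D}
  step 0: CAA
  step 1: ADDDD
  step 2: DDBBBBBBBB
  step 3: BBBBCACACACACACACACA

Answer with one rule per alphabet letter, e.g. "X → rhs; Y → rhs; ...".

  step 2 ⇒ step 3: DDBBBBBBBB ⇒ BB·BB·CA·CA·CA·CA·CA·CA·CA·CA
    B ↦ CA
    D ↦ BB
  step 0 ⇒ step 1: CAA ⇒ A·DD·DD
    A ↦ DD
  step 0 ⇒ step 1: CAA ⇒ A·DD·DD
    C ↦ A

A->DD, B->CA, C->A, D->BB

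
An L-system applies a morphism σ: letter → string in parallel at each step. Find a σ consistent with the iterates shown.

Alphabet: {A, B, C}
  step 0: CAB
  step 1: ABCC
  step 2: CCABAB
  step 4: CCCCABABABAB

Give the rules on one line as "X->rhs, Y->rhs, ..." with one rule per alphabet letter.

  step 1 ⇒ step 2: ABCC ⇒ C·C·AB·AB
    A ↦ C
    B ↦ C
    C ↦ AB

A->C, B->C, C->AB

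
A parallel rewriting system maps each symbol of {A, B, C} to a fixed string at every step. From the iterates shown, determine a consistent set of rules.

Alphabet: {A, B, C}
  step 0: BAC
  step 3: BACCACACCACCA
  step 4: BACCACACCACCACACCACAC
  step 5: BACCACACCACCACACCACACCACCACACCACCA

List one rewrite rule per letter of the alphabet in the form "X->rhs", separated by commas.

A->C, B->BA, C->CA

  step 4 ⇒ step 5: BACCACACCACCACACCACAC ⇒ BA·C·CA·CA·C·CA·C·CA·CA·C·CA·CA·C·CA·C·CA·CA·C·CA·C·CA
    A ↦ C
    B ↦ BA
    C ↦ CA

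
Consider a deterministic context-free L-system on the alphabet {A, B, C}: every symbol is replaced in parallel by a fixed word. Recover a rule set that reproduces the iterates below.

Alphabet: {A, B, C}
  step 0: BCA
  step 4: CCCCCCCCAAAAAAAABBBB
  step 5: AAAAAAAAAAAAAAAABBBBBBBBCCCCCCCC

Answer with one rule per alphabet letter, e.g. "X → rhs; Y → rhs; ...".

  step 4 ⇒ step 5: CCCCCCCCAAAAAAAABBBB ⇒ AA·AA·AA·AA·AA·AA·AA·AA·B·B·B·B·B·B·B·B·CC·CC·CC·CC
    A ↦ B
    B ↦ CC
    C ↦ AA

A->B, B->CC, C->AA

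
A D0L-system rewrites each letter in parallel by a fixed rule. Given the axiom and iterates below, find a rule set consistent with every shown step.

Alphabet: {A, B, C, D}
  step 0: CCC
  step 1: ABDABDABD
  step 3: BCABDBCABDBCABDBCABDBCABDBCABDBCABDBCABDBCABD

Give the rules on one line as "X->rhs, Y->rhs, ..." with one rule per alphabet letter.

A->DC, B->BC, C->ABD, D->BC

  step 0 ⇒ step 1: CCC ⇒ ABD·ABD·ABD
    C ↦ ABD
    A ↦ DC  (constrained at step 1)
    B ↦ BC  (constrained at step 1)
    D ↦ BC  (constrained at step 1)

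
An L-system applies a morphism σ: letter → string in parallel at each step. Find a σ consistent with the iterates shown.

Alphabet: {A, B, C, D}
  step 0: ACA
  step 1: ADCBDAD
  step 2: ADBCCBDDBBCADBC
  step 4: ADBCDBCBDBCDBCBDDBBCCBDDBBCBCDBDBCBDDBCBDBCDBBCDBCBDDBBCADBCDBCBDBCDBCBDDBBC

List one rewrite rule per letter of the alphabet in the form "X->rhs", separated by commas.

  step 1 ⇒ step 2: ADCBDAD ⇒ AD·BC·CBD·DB·BC·AD·BC
    A ↦ AD
    B ↦ DB
    C ↦ CBD
    D ↦ BC

A->AD, B->DB, C->CBD, D->BC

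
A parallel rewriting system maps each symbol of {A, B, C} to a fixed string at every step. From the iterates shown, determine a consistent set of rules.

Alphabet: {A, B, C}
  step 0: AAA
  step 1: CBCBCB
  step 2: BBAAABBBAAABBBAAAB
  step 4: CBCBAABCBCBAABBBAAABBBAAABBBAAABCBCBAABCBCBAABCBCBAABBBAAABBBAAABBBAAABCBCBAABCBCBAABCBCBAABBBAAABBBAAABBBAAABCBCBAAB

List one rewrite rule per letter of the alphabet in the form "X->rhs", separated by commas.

  step 1 ⇒ step 2: CBCBCB ⇒ BBA·AAB·BBA·AAB·BBA·AAB
    B ↦ AAB
    C ↦ BBA
  step 0 ⇒ step 1: AAA ⇒ CB·CB·CB
    A ↦ CB

A->CB, B->AAB, C->BBA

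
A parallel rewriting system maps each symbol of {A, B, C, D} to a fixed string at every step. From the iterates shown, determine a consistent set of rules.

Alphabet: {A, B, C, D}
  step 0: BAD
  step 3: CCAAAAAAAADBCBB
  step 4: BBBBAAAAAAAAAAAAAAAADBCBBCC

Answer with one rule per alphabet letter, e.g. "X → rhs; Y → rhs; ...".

  step 3 ⇒ step 4: CCAAAAAAAADBCBB ⇒ BB·BB·AA·AA·AA·AA·AA·AA·AA·AA·DB·C·BB·C·C
    A ↦ AA
    B ↦ C
    C ↦ BB
    D ↦ DB

A->AA, B->C, C->BB, D->DB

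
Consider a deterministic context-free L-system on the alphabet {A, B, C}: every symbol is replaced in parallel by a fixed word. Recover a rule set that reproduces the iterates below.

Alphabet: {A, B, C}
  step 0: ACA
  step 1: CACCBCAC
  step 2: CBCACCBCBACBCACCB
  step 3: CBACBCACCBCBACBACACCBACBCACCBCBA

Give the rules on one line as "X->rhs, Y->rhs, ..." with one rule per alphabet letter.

  step 2 ⇒ step 3: CBCACCBCBACBCACCB ⇒ CB·A·CB·CAC·CB·CB·A·CB·A·CAC·CB·A·CB·CAC·CB·CB·A
    A ↦ CAC
    B ↦ A
    C ↦ CB

A->CAC, B->A, C->CB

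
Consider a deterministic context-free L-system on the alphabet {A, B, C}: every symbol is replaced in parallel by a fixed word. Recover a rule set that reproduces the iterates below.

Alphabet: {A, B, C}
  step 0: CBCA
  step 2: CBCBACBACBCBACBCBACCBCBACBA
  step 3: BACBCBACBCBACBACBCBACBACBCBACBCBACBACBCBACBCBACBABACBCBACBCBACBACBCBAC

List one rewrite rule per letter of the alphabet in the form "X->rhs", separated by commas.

  step 2 ⇒ step 3: CBCBACBACBCBACBCBACCBCBACBA ⇒ BA·CBC·BA·CBC·BAC·BA·CBC·BAC·BA·CBC·BA·CBC·BAC·BA·CBC·BA·CBC·BAC·BA·BA·CBC·BA·CBC·BAC·BA·CBC·BAC
    A ↦ BAC
    B ↦ CBC
    C ↦ BA

A->BAC, B->CBC, C->BA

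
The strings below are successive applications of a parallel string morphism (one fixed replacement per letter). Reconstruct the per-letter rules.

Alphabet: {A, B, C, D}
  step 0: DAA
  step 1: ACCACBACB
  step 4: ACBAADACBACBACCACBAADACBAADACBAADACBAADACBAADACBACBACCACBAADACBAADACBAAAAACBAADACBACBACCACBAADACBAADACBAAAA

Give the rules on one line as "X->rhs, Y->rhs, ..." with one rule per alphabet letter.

  step 0 ⇒ step 1: DAA ⇒ ACC·ACB·ACB
    A ↦ ACB
    D ↦ ACC
    B ↦ D  (constrained at step 1)
    C ↦ AA  (constrained at step 1)

A->ACB, B->D, C->AA, D->ACC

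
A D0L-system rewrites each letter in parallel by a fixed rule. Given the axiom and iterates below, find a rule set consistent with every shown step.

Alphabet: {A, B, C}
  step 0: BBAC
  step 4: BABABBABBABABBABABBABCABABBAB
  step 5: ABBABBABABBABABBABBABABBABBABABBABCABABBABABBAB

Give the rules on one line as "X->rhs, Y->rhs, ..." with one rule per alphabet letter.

  step 4 ⇒ step 5: BABABBABBABABBABABBABCABABBAB ⇒ AB·B·AB·B·AB·AB·B·AB·AB·B·AB·B·AB·AB·B·AB·B·AB·AB·B·AB·CA·B·AB·B·AB·AB·B·AB
    A ↦ B
    B ↦ AB
    C ↦ CA

A->B, B->AB, C->CA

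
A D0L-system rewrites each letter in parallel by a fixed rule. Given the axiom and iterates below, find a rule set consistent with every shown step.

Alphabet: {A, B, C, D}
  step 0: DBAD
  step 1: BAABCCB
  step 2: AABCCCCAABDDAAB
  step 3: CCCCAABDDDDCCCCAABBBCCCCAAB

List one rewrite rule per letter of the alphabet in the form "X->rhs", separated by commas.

  step 2 ⇒ step 3: AABCCCCAABDDAAB ⇒ CC·CC·AAB·D·D·D·D·CC·CC·AAB·B·B·CC·CC·AAB
    A ↦ CC
    B ↦ AAB
    C ↦ D
    D ↦ B

A->CC, B->AAB, C->D, D->B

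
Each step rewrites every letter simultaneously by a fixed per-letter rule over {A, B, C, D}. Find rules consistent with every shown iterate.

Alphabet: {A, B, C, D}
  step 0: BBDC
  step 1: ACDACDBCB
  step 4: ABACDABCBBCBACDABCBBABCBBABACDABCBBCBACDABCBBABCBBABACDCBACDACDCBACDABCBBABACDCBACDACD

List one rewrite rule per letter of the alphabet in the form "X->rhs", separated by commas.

A->AB, B->ACD, C->CB, D->B

  step 0 ⇒ step 1: BBDC ⇒ ACD·ACD·B·CB
    B ↦ ACD
    C ↦ CB
    D ↦ B
    A ↦ AB  (constrained at step 1)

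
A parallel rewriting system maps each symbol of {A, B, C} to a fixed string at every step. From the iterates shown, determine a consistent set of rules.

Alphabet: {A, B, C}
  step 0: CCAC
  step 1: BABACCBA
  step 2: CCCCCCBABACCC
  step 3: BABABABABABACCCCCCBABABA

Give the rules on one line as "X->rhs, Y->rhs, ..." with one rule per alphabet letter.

  step 2 ⇒ step 3: CCCCCCBABACCC ⇒ BA·BA·BA·BA·BA·BA·C·CC·C·CC·BA·BA·BA
    A ↦ CC
    B ↦ C
    C ↦ BA

A->CC, B->C, C->BA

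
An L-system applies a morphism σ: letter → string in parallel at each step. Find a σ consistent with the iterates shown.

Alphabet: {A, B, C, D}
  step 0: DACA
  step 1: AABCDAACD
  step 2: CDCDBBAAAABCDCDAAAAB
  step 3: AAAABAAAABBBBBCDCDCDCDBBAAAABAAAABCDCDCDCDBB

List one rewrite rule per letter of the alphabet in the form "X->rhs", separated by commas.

A->CD, B->BB, C->AA, D->AAB

  step 2 ⇒ step 3: CDCDBBAAAABCDCDAAAAB ⇒ AA·AAB·AA·AAB·BB·BB·CD·CD·CD·CD·BB·AA·AAB·AA·AAB·CD·CD·CD·CD·BB
    A ↦ CD
    B ↦ BB
    C ↦ AA
    D ↦ AAB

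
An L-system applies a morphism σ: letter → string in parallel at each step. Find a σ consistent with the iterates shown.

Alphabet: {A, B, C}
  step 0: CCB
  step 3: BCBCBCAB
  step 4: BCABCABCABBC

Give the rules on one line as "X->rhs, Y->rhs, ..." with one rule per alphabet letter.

A->B, B->BC, C->A

  step 3 ⇒ step 4: BCBCBCAB ⇒ BC·A·BC·A·BC·A·B·BC
    A ↦ B
    B ↦ BC
    C ↦ A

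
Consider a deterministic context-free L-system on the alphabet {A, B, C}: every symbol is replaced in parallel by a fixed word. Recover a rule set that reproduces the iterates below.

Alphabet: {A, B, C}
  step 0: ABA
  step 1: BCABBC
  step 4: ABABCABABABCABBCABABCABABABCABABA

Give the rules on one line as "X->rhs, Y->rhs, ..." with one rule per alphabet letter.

A->BC, B->AB, C->A

  step 0 ⇒ step 1: ABA ⇒ BC·AB·BC
    A ↦ BC
    B ↦ AB
    C ↦ A  (constrained at step 1)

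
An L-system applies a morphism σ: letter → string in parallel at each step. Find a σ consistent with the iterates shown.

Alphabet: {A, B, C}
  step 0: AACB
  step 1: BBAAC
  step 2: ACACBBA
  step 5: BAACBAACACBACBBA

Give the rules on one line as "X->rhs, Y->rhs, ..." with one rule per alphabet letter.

  step 1 ⇒ step 2: BBAAC ⇒ AC·AC·B·B·A
    A ↦ B
    B ↦ AC
    C ↦ A

A->B, B->AC, C->A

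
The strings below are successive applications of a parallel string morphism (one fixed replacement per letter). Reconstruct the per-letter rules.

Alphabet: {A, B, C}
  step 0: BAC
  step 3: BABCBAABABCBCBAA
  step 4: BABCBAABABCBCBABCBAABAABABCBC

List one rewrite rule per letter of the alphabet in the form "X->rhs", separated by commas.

  step 3 ⇒ step 4: BABCBAABABCBCBAA ⇒ BA·BC·BA·A·BA·BC·BC·BA·BC·BA·A·BA·A·BA·BC·BC
    A ↦ BC
    B ↦ BA
    C ↦ A

A->BC, B->BA, C->A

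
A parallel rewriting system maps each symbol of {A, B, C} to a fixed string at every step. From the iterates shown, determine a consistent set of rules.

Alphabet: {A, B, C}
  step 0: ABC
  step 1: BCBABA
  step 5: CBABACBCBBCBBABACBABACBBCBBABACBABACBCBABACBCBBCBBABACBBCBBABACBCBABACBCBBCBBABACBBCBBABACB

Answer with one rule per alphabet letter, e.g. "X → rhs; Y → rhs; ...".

A->B, B->CB, C->ABA

  step 0 ⇒ step 1: ABC ⇒ B·CB·ABA
    A ↦ B
    B ↦ CB
    C ↦ ABA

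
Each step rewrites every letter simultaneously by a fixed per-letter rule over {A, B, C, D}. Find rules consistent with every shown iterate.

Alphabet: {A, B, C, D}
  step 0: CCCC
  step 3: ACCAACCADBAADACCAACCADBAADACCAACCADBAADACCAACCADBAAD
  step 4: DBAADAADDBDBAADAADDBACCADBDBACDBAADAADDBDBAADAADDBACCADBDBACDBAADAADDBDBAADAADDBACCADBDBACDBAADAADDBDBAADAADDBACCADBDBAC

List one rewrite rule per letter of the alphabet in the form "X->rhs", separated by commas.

  step 3 ⇒ step 4: ACCAACCADBAADACCAACCADBAADACCAACCADBAADACCAACCADBAAD ⇒ DB·AAD·AAD·DB·DB·AAD·AAD·DB·AC·CA·DB·DB·AC·DB·AAD·AAD·DB·DB·AAD·AAD·DB·AC·CA·DB·DB·AC·DB·AAD·AAD·DB·DB·AAD·AAD·DB·AC·CA·DB·DB·AC·DB·AAD·AAD·DB·DB·AAD·AAD·DB·AC·CA·DB·DB·AC
    A ↦ DB
    B ↦ CA
    C ↦ AAD
    D ↦ AC

A->DB, B->CA, C->AAD, D->AC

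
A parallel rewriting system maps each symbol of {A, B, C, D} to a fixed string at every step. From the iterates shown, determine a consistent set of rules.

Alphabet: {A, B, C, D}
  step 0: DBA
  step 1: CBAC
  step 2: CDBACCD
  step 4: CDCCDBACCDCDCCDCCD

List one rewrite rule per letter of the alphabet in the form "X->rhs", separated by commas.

  step 1 ⇒ step 2: CBAC ⇒ CD·BA·C·CD
    A ↦ C
    B ↦ BA
    C ↦ CD
  step 0 ⇒ step 1: DBA ⇒ C·BA·C
    D ↦ C

A->C, B->BA, C->CD, D->C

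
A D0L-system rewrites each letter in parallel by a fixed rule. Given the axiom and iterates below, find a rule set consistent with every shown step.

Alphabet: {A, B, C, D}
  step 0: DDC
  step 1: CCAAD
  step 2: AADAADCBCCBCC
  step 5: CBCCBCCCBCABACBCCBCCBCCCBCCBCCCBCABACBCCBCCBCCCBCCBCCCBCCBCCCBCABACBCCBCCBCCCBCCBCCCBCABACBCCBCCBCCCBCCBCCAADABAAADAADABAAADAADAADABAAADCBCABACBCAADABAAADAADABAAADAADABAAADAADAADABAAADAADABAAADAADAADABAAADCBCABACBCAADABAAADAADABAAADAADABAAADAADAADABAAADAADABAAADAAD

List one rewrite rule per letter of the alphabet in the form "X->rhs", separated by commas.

  step 1 ⇒ step 2: CCAAD ⇒ AAD·AAD·CBC·CBC·C
    A ↦ CBC
    C ↦ AAD
    D ↦ C
    B ↦ ABA  (constrained at step 2)

A->CBC, B->ABA, C->AAD, D->C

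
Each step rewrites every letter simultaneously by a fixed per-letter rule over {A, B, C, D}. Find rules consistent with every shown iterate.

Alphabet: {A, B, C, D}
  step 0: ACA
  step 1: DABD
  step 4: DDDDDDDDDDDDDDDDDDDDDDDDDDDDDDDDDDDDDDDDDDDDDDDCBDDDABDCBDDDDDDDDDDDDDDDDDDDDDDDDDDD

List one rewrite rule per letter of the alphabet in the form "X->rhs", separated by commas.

  step 0 ⇒ step 1: ACA ⇒ D·AB·D
    A ↦ D
    C ↦ AB
    B ↦ DCB  (constrained at step 1)
    D ↦ DDD  (constrained at step 1)

A->D, B->DCB, C->AB, D->DDD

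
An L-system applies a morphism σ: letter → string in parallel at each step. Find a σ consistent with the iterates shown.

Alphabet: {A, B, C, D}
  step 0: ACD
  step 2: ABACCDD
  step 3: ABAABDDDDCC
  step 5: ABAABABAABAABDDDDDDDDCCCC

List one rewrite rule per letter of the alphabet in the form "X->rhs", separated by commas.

A->AB, B->A, C->DD, D->C

  step 2 ⇒ step 3: ABACCDD ⇒ AB·A·AB·DD·DD·C·C
    A ↦ AB
    B ↦ A
    C ↦ DD
    D ↦ C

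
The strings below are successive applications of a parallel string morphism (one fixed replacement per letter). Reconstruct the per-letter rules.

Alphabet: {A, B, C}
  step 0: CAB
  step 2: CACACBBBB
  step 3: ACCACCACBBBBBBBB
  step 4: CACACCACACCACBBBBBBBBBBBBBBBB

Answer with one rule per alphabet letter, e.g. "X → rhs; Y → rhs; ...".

A->C, B->BB, C->AC

  step 3 ⇒ step 4: ACCACCACBBBBBBBB ⇒ C·AC·AC·C·AC·AC·C·AC·BB·BB·BB·BB·BB·BB·BB·BB
    A ↦ C
    B ↦ BB
    C ↦ AC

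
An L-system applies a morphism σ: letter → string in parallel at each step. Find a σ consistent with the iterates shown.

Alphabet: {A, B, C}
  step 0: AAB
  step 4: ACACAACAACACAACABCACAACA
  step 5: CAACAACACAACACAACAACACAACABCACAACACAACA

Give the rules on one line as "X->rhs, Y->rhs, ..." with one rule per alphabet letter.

  step 4 ⇒ step 5: ACACAACAACACAACABCACAACA ⇒ CA·A·CA·A·CA·CA·A·CA·CA·A·CA·A·CA·CA·A·CA·BC·A·CA·A·CA·CA·A·CA
    A ↦ CA
    B ↦ BC
    C ↦ A

A->CA, B->BC, C->A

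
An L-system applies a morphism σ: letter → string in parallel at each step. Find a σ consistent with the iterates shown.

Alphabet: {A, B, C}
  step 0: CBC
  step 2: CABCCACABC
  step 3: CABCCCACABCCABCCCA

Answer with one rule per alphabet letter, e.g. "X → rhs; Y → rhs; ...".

  step 2 ⇒ step 3: CABCCACABC ⇒ CA·BC·C·CA·CA·BC·CA·BC·C·CA
    A ↦ BC
    B ↦ C
    C ↦ CA

A->BC, B->C, C->CA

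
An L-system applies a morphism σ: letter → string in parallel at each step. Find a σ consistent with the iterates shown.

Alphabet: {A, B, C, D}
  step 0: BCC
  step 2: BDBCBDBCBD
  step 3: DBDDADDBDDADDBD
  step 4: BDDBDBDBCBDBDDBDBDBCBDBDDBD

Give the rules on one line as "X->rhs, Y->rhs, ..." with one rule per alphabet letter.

  step 3 ⇒ step 4: DBDDADDBDDADDBD ⇒ BD·D·BD·BD·BC·BD·BD·D·BD·BD·BC·BD·BD·D·BD
    A ↦ BC
    B ↦ D
    D ↦ BD
  step 2 ⇒ step 3: BDBCBDBCBD ⇒ D·BD·D·AD·D·BD·D·AD·D·BD
    C ↦ AD

A->BC, B->D, C->AD, D->BD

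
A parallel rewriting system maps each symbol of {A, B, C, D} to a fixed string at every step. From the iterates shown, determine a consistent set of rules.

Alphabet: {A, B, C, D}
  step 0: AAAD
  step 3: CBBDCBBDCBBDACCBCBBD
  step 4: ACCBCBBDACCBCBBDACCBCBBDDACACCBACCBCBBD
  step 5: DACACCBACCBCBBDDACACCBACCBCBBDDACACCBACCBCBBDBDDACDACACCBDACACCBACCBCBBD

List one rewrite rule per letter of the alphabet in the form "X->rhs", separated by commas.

  step 4 ⇒ step 5: ACCBCBBDACCBCBBDACCBCBBDDACACCBACCBCBBD ⇒ D·AC·AC·CB·AC·CB·CB·BD·D·AC·AC·CB·AC·CB·CB·BD·D·AC·AC·CB·AC·CB·CB·BD·BD·D·AC·D·AC·AC·CB·D·AC·AC·CB·AC·CB·CB·BD
    A ↦ D
    B ↦ CB
    C ↦ AC
    D ↦ BD

A->D, B->CB, C->AC, D->BD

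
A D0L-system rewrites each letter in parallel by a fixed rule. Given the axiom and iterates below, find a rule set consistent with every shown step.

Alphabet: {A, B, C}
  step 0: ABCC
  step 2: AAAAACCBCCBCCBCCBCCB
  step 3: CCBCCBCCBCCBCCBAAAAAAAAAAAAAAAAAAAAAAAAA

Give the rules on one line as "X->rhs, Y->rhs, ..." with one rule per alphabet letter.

  step 2 ⇒ step 3: AAAAACCBCCBCCBCCBCCB ⇒ CCB·CCB·CCB·CCB·CCB·AA·AA·A·AA·AA·A·AA·AA·A·AA·AA·A·AA·AA·A
    A ↦ CCB
    B ↦ A
    C ↦ AA

A->CCB, B->A, C->AA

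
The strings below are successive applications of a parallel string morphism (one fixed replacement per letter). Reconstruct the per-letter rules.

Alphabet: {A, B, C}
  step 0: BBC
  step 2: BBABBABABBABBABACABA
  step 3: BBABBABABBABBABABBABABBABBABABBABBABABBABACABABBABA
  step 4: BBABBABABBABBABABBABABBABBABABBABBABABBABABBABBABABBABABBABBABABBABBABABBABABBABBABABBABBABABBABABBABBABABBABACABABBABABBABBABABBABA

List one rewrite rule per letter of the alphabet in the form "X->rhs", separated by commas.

  step 3 ⇒ step 4: BBABBABABBABBABABBABABBABBABABBABBABABBABACABABBABA ⇒ BBA·BBA·BA·BBA·BBA·BA·BBA·BA·BBA·BBA·BA·BBA·BBA·BA·BBA·BA·BBA·BBA·BA·BBA·BA·BBA·BBA·BA·BBA·BBA·BA·BBA·BA·BBA·BBA·BA·BBA·BBA·BA·BBA·BA·BBA·BBA·BA·BBA·BA·CA·BA·BBA·BA·BBA·BBA·BA·BBA·BA
    A ↦ BA
    B ↦ BBA
    C ↦ CA

A->BA, B->BBA, C->CA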